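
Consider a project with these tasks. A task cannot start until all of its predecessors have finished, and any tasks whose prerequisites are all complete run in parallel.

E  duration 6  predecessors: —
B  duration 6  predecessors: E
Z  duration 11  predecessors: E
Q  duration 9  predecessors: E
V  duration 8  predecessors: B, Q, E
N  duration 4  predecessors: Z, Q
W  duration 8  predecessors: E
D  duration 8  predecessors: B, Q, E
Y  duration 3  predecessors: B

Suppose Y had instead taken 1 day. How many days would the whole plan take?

Critical path before the change: E→Q→V = 6+9+8 = 23 giving 23 days.
Y is off the critical path — its longest chain is 15 days, giving 8 of slack.
That remains the longest chain; total 23 days.

23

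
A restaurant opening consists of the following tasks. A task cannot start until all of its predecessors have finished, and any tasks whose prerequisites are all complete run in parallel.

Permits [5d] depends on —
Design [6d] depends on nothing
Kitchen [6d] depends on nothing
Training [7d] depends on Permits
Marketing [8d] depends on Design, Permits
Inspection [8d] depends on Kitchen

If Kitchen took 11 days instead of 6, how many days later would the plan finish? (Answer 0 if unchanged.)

The binding path is Kitchen→Inspection = 6+8 = 14; finish at 14 days.
Since Kitchen is critical, the +5 change carries straight to that chain (now 19 days).
The critical path is still Kitchen→Inspection; finish is now 19 days.
Change in finish: 19 − 14 = +5 days.

5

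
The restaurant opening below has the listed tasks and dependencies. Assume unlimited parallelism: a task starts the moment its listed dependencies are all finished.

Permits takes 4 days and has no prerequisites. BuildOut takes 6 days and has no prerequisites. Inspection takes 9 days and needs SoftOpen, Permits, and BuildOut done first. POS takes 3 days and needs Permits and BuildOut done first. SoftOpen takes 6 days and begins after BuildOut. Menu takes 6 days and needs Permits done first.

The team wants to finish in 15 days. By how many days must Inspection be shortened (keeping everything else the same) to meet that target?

6

Current finish: 21 days; target: 15.
Inspection is on every critical path, so each day cut from Inspection cuts the finish by one (this holds down to a finish of 13).
Need 21 − 15 = 6 days off Inspection → Inspection becomes 3 days, finish becomes 15.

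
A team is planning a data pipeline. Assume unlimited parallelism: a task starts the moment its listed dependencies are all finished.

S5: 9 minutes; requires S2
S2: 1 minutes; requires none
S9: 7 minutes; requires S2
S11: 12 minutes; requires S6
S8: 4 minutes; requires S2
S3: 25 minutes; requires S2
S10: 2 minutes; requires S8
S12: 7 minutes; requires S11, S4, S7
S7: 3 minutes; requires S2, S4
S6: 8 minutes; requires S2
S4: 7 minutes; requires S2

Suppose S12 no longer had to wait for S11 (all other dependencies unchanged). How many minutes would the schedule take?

26

Before: longest chain S2→S6→S11→S12 = 1+8+12+7 = 28, finish 28.
Without S11→S12, S12's earliest start moves from 21 to 11.
New critical path: S2→S3 = 1+25 = 26 ⇒ 26 minutes.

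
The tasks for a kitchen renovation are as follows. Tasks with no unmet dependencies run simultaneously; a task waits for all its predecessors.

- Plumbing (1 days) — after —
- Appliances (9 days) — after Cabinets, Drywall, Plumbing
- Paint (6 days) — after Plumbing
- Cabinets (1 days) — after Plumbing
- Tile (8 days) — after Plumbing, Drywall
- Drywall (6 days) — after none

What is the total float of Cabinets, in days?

Drywall→Appliances = 6+9 = 15 sets the makespan at 15 days.
Cabinets finishes as early as 2 and must finish by 6.
Slack of Cabinets = 5 − 1 = 4 days.

4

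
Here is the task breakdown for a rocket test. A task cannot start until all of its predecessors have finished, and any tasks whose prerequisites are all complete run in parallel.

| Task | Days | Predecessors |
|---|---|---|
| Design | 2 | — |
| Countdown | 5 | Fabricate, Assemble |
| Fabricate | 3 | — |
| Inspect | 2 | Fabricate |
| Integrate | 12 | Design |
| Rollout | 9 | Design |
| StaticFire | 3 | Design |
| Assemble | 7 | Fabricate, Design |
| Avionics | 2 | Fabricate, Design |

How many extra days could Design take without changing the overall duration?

Fabricate→Assemble→Countdown = 3+7+5 = 15 sets the makespan at 15 days.
Longest path through Design: 14 days (earliest finish 2, latest finish 3).
Float = 15 − 14 = 1.

1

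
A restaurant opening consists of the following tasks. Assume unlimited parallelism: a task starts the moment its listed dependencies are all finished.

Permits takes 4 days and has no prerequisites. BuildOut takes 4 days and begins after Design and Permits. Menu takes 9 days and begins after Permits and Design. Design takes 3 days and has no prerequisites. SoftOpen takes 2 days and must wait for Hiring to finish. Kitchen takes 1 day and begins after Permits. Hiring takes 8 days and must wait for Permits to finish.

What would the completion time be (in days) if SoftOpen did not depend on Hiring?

With the dependency in place, Permits→Hiring→SoftOpen = 4+8+2 = 14 sets the finish at 14 days.
Without Hiring→SoftOpen, SoftOpen's earliest start moves from 12 to 0.
New critical path: Permits→Menu = 4+9 = 13 ⇒ 13 days.

13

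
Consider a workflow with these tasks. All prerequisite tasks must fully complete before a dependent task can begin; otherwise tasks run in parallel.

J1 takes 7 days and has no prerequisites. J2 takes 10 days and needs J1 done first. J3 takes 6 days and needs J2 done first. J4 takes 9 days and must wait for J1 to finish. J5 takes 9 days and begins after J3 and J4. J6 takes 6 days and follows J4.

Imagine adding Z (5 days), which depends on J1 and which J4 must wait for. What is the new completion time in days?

Originally the plan takes 32 days.
With Z inserted, J4 now waits for max(J1, Z).
New critical path: J1→J2→J3→J5 = 7+10+6+9 = 32 ⇒ 32 days.

32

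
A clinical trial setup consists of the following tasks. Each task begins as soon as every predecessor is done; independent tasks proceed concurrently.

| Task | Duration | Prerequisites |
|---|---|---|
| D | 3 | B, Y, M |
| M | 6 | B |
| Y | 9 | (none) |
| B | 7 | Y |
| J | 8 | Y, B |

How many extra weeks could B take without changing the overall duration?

Critical path: Y→B→M→D = 9+7+6+3 = 25, so the finish is 25 weeks.
B finishes as early as 16 and must finish by 16.
So B can slip 16 − 16 = 0 weeks.

0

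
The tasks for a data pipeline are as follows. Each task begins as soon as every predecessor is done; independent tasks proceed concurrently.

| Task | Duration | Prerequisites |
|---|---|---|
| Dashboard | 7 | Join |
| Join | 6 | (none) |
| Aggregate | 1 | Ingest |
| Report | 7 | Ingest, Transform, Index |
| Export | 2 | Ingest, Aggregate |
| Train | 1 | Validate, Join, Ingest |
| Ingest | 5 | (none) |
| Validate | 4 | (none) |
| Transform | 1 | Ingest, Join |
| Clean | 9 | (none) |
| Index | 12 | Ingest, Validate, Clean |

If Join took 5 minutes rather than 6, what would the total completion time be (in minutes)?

28

Actual critical path: Clean→Index→Report = 9+12+7 = 28 ⇒ 28 minutes.
The longest path through Join is only 14 minutes, so Join has float 14.
No other chain overtakes it, so the finish is 28 minutes.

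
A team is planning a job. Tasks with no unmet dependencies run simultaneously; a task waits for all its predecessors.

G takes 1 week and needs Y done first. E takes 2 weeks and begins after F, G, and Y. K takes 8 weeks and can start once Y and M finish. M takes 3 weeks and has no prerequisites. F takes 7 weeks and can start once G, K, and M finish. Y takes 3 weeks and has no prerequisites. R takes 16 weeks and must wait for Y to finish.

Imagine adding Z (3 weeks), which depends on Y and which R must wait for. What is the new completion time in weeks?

Originally the plan takes 20 weeks.
With Z inserted, R now waits for max(Y, Z).
New critical path: Y→Z→R = 3+3+16 = 22 ⇒ 22 weeks.

22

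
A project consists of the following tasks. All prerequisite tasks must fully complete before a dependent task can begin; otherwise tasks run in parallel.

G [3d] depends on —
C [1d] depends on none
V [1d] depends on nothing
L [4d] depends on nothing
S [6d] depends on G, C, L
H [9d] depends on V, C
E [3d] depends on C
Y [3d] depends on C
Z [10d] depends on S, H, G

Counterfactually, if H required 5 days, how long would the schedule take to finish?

20

The binding path is C→H→Z = 1+9+10 = 20; finish at 20 days.
Since H is critical, the -4 change carries straight to that chain (now 16 days).
The binding chain switches to L→S→Z = 4+6+10 = 20; finish 20 days.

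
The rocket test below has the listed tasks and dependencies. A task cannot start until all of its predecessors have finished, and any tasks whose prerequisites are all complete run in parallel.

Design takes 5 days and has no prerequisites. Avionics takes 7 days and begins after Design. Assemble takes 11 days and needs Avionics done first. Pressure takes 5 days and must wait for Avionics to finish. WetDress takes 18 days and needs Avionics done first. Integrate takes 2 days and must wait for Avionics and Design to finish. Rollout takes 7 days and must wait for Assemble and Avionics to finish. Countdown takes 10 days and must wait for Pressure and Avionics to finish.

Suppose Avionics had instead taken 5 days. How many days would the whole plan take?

As given, the longest chain is Design→Avionics→Assemble→Rollout = 5+7+11+7 = 30, so the finish is 30 days.
Avionics is on the critical path; changing it to 5 makes that path 28 days.
The critical path is still Design→Avionics→Assemble→Rollout; finish is now 28 days.

28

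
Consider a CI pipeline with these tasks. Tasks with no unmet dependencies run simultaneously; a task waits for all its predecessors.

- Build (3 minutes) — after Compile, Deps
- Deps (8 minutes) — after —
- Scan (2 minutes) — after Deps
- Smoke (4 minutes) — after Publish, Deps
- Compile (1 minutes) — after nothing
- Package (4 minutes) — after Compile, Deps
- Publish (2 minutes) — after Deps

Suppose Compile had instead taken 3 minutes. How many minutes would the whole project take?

14

As given, the longest chain is Deps→Publish→Smoke = 8+2+4 = 14, so the finish is 14 minutes.
Compile has 9 minutes of float (longest path through it is 5).
No other chain overtakes it, so the finish is 14 minutes.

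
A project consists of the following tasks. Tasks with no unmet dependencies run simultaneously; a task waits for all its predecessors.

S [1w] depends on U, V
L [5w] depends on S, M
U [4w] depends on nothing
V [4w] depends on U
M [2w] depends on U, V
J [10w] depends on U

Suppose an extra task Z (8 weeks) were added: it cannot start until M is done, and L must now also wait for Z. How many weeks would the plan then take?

23

Originally the plan takes 15 weeks.
With Z inserted, L now waits for max(S, M, Z).
New critical path: U→V→M→Z→L = 4+4+2+8+5 = 23 ⇒ 23 weeks.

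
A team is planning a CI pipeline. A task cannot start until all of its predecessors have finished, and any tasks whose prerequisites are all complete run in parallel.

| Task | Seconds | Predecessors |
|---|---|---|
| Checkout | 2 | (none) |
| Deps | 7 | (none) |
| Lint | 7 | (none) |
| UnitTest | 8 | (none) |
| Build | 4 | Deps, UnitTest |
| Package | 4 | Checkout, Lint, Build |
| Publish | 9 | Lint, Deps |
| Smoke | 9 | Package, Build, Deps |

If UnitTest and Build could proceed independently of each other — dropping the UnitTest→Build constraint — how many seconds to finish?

24

Before: longest chain UnitTest→Build→Package→Smoke = 8+4+4+9 = 25, finish 25.
Without UnitTest→Build, Build's earliest start moves from 8 to 7.
New critical path: Deps→Build→Package→Smoke = 7+4+4+9 = 24 ⇒ 24 seconds.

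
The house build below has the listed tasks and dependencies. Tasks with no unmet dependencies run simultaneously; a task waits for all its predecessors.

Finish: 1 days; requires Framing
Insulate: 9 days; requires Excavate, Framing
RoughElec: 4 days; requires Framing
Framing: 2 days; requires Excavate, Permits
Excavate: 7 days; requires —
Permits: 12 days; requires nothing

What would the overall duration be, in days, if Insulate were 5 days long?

19

The binding path is Permits→Framing→Insulate = 12+2+9 = 23; finish at 23 days.
Insulate lies on that path, so at 5 days the path becomes 19 days.
No other chain overtakes it, so the finish is 19 days.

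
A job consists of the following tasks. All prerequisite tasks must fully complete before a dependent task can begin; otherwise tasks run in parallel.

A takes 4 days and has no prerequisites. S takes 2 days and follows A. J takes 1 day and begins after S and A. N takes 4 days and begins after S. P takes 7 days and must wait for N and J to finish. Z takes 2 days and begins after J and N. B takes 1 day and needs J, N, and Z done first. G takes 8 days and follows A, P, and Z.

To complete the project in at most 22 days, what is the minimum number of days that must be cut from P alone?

3

Current finish: 25 days; target: 22.
P is on every critical path, so each day cut from P cuts the finish by one (this holds down to a finish of 20).
Need 25 − 22 = 3 days off P → P becomes 4 days, finish becomes 22.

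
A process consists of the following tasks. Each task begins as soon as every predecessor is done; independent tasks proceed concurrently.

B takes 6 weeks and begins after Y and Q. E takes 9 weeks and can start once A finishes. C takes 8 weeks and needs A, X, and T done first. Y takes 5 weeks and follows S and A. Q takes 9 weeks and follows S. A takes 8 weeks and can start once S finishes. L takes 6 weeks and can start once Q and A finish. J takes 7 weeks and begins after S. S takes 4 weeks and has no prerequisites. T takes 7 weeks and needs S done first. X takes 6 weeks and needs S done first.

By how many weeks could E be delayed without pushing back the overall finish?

2

The longest chain is S→A→Y→B = 4+8+5+6 = 23; overall finish 23 weeks.
E finishes as early as 21 and must finish by 23.
Float = 23 − 21 = 2.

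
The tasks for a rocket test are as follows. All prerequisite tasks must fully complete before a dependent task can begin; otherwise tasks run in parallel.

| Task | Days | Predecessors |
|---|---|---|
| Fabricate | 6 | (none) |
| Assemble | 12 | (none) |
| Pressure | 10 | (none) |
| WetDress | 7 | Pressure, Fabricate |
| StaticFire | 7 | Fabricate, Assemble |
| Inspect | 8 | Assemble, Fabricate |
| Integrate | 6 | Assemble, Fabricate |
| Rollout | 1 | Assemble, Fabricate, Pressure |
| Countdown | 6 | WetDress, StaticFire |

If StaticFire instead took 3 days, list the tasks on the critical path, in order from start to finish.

Critical path before the change: Assemble→StaticFire→Countdown = 12+7+6 = 25 giving 25 days.
StaticFire lies on that path, so at 3 days the path becomes 21 days.
New critical path: Pressure→WetDress→Countdown = 10+7+6 = 23 ⇒ 23 days.

Pressure, WetDress, Countdown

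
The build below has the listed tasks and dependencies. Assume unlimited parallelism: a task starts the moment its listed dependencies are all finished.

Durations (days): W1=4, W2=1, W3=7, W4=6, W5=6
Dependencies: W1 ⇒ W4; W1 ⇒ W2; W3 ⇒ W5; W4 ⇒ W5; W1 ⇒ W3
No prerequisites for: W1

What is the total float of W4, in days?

1

Critical path: W1→W3→W5 = 4+7+6 = 17, so the finish is 17 days.
The longest chain containing W4 totals 16 days.
Slack of W4 = 5 − 4 = 1 day.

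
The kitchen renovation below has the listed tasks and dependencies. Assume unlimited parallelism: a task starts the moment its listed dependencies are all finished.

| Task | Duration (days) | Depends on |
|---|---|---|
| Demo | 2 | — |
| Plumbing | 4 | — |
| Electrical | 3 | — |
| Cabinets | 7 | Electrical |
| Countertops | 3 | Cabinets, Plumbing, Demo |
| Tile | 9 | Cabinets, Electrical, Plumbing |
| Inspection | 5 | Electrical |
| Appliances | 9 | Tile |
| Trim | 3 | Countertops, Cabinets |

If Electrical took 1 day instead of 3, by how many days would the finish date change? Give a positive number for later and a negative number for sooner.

-2

As given, the longest chain is Electrical→Cabinets→Tile→Appliances = 3+7+9+9 = 28, so the finish is 28 days.
Since Electrical is critical, the -2 change carries straight to that chain (now 26 days).
The critical path is still Electrical→Cabinets→Tile→Appliances; finish is now 26 days.
Change in finish: 26 − 28 = -2 days.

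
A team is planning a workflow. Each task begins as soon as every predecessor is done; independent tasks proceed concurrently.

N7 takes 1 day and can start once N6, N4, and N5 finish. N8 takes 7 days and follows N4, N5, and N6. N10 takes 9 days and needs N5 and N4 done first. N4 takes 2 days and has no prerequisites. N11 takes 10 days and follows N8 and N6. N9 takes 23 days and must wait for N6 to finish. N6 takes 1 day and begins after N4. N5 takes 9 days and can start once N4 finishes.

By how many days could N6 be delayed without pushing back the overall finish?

2

The longest chain is N4→N5→N8→N11 = 2+9+7+10 = 28; overall finish 28 days.
Longest path through N6: 26 days (earliest finish 3, latest finish 5).
Slack of N6 = 4 − 2 = 2 days.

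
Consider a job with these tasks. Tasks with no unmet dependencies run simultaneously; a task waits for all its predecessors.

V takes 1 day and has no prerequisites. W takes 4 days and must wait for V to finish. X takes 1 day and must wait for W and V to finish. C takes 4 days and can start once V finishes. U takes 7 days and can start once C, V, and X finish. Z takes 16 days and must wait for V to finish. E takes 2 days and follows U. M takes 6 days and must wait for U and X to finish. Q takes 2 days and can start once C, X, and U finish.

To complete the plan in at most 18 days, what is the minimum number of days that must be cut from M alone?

1

Current finish: 19 days; target: 18.
M is on every critical path, so each day cut from M cuts the finish by one (this holds down to a finish of 17).
Need 19 − 18 = 1 day off M → M becomes 5 days, finish becomes 18.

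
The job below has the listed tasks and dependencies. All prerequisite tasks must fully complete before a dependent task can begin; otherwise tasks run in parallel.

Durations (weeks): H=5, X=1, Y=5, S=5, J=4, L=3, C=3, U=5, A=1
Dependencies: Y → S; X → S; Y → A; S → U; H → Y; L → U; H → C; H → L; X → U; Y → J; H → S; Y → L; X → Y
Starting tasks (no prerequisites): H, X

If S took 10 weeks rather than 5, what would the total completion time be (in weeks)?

25

The binding path is H→Y→S→U = 5+5+5+5 = 20; finish at 20 weeks.
S is on the critical path; changing it to 10 makes that path 25 weeks.
No other chain overtakes it, so the finish is 25 weeks.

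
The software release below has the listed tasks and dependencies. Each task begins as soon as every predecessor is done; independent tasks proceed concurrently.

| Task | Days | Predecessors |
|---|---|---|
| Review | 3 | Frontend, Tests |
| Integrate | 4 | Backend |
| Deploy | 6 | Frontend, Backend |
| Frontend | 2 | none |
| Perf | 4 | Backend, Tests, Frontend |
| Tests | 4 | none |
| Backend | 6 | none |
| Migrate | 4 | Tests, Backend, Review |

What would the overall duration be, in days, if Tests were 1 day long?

Actual critical path: Backend→Deploy = 6+6 = 12 ⇒ 12 days.
Tests is off the critical path — its longest chain is 11 days, giving 1 of slack.
That remains the longest chain; total 12 days.

12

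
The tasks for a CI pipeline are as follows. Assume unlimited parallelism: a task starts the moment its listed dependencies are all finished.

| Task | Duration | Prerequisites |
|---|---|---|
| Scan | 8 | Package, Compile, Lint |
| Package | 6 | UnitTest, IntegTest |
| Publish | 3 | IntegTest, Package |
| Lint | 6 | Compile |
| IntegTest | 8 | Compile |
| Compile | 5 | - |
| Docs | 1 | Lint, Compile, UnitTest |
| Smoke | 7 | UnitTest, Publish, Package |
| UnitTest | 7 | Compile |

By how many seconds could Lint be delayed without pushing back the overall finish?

10

The longest chain is Compile→IntegTest→Package→Publish→Smoke = 5+8+6+3+7 = 29; overall finish 29 seconds.
Longest path through Lint: 19 seconds (earliest finish 11, latest finish 21).
So Lint can slip 21 − 11 = 10 seconds.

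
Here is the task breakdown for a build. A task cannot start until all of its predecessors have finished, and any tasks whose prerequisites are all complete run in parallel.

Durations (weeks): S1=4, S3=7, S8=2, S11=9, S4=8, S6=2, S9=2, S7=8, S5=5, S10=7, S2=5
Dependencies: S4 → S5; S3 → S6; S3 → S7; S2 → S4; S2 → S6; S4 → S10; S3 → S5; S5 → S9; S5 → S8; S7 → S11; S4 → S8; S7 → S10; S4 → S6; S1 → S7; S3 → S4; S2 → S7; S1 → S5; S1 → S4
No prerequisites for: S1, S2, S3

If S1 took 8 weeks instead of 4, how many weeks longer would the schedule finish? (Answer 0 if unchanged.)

1

Baseline: S3→S7→S11 = 7+8+9 = 24 → 24 weeks.
S1 has 3 weeks of float (longest path through it is 21).
The binding chain switches to S1→S7→S11 = 8+8+9 = 25; finish 25 weeks.
Change in finish: 25 − 24 = +1 weeks.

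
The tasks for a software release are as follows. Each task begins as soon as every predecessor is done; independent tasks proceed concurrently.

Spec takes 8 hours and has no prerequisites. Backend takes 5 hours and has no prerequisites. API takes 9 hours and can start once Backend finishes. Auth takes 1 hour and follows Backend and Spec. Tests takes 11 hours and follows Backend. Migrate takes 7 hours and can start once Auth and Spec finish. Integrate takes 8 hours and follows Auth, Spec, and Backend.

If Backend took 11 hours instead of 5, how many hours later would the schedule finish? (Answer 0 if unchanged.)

5

As given, the longest chain is Spec→Auth→Integrate = 8+1+8 = 17, so the finish is 17 hours.
Backend is off the critical path — its longest chain is 16 hours, giving 1 of slack.
Now Backend→Tests = 11+11 = 22 is longest, so the finish becomes 22 hours.
Change in finish: 22 − 17 = +5 hours.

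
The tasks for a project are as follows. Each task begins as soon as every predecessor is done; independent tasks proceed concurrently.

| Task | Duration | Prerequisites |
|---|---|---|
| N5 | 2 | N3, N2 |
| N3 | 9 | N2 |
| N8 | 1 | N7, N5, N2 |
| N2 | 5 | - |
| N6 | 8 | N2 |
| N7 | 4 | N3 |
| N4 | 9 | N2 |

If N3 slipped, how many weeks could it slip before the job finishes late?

Critical path: N2→N3→N7→N8 = 5+9+4+1 = 19, so the finish is 19 weeks.
Longest path through N3: 19 weeks (earliest finish 14, latest finish 14).
So N3 can slip 14 − 14 = 0 weeks.

0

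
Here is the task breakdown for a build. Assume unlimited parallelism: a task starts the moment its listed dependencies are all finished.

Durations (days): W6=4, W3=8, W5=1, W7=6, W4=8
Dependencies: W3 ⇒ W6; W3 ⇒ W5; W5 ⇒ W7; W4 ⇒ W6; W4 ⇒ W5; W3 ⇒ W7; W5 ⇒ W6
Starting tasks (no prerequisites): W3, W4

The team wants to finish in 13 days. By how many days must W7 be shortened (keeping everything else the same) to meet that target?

Current finish: 15 days; target: 13.
W7 is on every critical path, so each day cut from W7 cuts the finish by one (this holds down to a finish of 13).
Need 15 − 13 = 2 days off W7 → W7 becomes 4 days, finish becomes 13.

2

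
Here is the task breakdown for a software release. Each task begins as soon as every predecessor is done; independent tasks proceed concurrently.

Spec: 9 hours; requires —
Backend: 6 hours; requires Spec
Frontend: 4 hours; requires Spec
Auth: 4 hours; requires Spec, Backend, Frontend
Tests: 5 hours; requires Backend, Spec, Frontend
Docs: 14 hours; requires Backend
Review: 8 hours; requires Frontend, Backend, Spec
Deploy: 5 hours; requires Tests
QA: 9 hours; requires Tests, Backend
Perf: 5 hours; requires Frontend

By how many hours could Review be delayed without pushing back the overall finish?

Spec→Backend→Tests→QA = 9+6+5+9 = 29 sets the makespan at 29 hours.
The longest chain containing Review totals 23 hours.
So Review can slip 29 − 23 = 6 hours.

6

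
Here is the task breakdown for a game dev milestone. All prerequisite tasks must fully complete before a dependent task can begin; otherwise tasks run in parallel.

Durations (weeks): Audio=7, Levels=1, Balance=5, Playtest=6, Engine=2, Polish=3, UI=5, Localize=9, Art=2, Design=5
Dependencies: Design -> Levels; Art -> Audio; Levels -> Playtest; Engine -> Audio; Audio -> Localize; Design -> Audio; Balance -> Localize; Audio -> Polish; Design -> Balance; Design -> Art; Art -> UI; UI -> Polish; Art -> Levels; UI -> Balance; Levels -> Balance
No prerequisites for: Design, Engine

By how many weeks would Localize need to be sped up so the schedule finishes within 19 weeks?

7

Current finish: 26 weeks; target: 19.
Localize is on every critical path, so each week cut from Localize cuts the finish by one (this holds down to a finish of 18).
Need 26 − 19 = 7 weeks off Localize → Localize becomes 2 weeks, finish becomes 19.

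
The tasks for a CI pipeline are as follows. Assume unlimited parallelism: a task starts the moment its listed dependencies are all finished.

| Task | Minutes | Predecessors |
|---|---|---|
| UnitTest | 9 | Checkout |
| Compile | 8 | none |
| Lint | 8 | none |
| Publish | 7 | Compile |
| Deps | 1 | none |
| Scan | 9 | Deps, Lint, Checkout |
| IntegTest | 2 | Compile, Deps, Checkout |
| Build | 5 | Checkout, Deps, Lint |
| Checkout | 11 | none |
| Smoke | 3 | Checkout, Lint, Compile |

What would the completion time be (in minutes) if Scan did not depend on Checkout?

20

Original critical path: Checkout→UnitTest = 11+9 = 20 ⇒ 20 minutes.
Without Checkout→Scan, Scan's earliest start moves from 11 to 8.
The longest chain is now Checkout→UnitTest = 11+9 = 20, so the job takes 20 minutes.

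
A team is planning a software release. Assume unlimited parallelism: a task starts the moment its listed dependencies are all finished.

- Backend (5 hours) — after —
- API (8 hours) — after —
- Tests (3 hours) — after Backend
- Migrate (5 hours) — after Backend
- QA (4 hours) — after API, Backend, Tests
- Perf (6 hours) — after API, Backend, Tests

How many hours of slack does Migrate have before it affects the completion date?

4

The longest chain is Backend→Tests→Perf = 5+3+6 = 14; overall finish 14 hours.
Migrate finishes as early as 10 and must finish by 14.
Slack of Migrate = 9 − 5 = 4 hours.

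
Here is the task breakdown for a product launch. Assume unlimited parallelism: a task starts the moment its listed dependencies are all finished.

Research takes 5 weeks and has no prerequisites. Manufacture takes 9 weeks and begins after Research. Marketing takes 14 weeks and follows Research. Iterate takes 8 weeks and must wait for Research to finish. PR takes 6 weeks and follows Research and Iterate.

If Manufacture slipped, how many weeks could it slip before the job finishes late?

Critical path: Research→Iterate→PR = 5+8+6 = 19, so the finish is 19 weeks.
The longest chain containing Manufacture totals 14 weeks.
Float = 19 − 14 = 5.

5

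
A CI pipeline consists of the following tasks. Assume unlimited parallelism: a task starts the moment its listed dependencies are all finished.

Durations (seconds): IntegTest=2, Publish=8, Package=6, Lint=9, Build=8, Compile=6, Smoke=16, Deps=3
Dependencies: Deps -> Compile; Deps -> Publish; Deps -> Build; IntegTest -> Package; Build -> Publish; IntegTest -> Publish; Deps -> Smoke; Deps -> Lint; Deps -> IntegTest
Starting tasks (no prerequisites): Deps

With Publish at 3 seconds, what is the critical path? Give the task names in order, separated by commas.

The binding path is Deps→Build→Publish = 3+8+8 = 19; finish at 19 seconds.
Since Publish is critical, the -5 change carries straight to that chain (now 14 seconds).
Now Deps→Smoke = 3+16 = 19 is longest, so the finish becomes 19 seconds.

Deps, Smoke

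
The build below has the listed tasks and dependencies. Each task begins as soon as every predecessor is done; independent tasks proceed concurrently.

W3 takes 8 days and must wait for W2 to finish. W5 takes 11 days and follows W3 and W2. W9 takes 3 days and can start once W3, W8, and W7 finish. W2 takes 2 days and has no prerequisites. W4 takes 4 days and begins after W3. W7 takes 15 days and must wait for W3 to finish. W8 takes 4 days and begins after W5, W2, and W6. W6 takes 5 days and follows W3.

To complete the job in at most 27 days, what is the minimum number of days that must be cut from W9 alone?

Current finish: 28 days; target: 27.
W9 is on every critical path, so each day cut from W9 cuts the finish by one (this holds down to a finish of 26).
Need 28 − 27 = 1 day off W9 → W9 becomes 2 days, finish becomes 27.

1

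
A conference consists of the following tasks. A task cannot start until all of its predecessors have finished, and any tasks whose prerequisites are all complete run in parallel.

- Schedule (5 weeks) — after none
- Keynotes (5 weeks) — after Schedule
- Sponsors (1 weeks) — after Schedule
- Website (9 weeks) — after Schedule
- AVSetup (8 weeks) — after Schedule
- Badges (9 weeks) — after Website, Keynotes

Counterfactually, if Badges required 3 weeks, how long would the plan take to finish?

The binding path is Schedule→Website→Badges = 5+9+9 = 23; finish at 23 weeks.
Badges is on the critical path; changing it to 3 makes that path 17 weeks.
No other chain overtakes it, so the finish is 17 weeks.

17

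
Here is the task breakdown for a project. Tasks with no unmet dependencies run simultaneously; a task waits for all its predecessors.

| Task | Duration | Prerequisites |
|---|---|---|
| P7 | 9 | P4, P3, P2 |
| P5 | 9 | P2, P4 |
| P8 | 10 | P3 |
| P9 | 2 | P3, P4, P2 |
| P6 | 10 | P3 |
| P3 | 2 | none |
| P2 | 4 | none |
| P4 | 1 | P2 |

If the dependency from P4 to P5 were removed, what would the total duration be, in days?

Original critical path: P2→P4→P5 = 4+1+9 = 14 ⇒ 14 days.
Without P4→P5, P5's earliest start moves from 5 to 4.
The longest chain is now P2→P4→P7 = 4+1+9 = 14, so the schedule takes 14 days.

14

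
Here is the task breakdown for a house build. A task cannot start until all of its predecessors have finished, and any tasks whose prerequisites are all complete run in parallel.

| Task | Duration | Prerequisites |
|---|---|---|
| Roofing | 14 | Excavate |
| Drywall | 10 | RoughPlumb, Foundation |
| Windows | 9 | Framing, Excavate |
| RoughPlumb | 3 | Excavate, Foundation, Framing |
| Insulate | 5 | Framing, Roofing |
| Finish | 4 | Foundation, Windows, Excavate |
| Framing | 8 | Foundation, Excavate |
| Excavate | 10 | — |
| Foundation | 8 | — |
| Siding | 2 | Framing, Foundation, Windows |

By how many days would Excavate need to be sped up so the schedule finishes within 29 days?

2

Current finish: 31 days; target: 29.
Excavate is on every critical path, so each day cut from Excavate cuts the finish by one (this holds down to a finish of 29).
Need 31 − 29 = 2 days off Excavate → Excavate becomes 8 days, finish becomes 29.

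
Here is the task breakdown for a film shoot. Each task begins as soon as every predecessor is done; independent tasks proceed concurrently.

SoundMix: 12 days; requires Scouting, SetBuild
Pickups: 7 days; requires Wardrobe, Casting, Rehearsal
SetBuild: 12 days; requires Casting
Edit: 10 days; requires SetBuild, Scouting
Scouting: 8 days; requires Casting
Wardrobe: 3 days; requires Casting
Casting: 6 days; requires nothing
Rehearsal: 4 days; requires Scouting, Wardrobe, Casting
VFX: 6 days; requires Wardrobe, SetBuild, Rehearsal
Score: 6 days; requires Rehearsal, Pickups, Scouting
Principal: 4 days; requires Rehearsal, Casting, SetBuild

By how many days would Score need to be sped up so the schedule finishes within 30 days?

Current finish: 31 days; target: 30.
Score is on every critical path, so each day cut from Score cuts the finish by one (this holds down to a finish of 30).
Need 31 − 30 = 1 day off Score → Score becomes 5 days, finish becomes 30.

1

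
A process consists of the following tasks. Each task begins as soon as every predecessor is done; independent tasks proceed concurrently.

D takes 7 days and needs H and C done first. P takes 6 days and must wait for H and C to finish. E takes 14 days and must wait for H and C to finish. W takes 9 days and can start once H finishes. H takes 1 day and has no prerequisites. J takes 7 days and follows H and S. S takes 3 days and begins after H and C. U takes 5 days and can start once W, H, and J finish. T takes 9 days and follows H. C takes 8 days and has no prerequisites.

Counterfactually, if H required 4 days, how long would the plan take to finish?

The binding path is C→S→J→U = 8+3+7+5 = 23; finish at 23 days.
H is off the critical path — its longest chain is 16 days, giving 7 of slack.
That remains the longest chain; total 23 days.

23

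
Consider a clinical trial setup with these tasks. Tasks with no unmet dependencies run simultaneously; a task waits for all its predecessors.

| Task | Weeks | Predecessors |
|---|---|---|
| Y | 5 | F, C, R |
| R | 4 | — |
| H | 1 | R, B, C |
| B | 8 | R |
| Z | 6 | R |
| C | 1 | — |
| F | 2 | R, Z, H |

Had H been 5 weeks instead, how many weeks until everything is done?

24

Baseline: R→B→H→F→Y = 4+8+1+2+5 = 20 → 20 weeks.
Since H is critical, the +4 change carries straight to that chain (now 24 weeks).
The critical path is still R→B→H→F→Y; finish is now 24 weeks.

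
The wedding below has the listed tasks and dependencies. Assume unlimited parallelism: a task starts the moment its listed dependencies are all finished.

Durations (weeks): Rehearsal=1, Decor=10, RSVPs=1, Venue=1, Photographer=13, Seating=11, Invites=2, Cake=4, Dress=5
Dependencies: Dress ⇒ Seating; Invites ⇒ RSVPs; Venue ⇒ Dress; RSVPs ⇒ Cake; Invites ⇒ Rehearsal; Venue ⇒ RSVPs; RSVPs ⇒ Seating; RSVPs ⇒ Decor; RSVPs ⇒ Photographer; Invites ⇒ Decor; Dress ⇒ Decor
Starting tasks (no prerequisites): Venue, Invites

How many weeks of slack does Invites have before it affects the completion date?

1

The longest chain is Venue→Dress→Seating = 1+5+11 = 17; overall finish 17 weeks.
Invites finishes as early as 2 and must finish by 3.
Float = 17 − 16 = 1.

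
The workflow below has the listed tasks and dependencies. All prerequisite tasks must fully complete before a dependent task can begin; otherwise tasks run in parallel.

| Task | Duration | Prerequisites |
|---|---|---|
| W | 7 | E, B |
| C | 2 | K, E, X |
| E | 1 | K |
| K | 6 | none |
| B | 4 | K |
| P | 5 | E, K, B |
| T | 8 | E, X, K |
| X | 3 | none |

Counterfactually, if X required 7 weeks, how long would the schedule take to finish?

17

Baseline: K→B→W = 6+4+7 = 17 → 17 weeks.
X is off the critical path — its longest chain is 11 weeks, giving 6 of slack.
The critical path is still K→B→W; finish is now 17 weeks.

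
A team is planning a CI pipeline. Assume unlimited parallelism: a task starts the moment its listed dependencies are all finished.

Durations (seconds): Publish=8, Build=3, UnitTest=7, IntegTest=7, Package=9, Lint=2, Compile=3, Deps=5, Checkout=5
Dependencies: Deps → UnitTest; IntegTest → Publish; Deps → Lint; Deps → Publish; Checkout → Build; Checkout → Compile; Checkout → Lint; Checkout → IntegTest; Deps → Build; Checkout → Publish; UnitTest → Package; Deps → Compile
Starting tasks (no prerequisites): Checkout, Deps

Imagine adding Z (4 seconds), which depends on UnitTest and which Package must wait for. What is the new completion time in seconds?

25

Originally the plan takes 21 seconds.
With Z inserted, Package now waits for max(UnitTest, Z).
New critical path: Deps→UnitTest→Z→Package = 5+7+4+9 = 25 ⇒ 25 seconds.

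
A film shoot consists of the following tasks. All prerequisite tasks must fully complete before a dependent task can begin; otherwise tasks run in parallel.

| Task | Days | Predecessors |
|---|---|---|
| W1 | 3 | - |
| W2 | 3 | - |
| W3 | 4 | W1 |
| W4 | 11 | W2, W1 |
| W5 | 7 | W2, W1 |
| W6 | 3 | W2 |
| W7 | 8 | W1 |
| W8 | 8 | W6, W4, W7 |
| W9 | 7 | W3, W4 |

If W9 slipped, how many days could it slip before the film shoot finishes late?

The longest chain is W1→W4→W8 = 3+11+8 = 22; overall finish 22 days.
The longest chain containing W9 totals 21 days.
Slack of W9 = 15 − 14 = 1 day.

1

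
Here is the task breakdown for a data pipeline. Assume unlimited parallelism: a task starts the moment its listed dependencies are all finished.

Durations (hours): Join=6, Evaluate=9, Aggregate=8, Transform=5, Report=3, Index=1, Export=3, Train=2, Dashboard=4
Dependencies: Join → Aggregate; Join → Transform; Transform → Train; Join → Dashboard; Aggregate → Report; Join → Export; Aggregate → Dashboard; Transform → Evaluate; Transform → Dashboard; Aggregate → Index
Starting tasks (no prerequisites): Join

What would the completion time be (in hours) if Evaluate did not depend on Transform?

18

With the dependency in place, Join→Transform→Evaluate = 6+5+9 = 20 sets the finish at 20 hours.
Without Transform→Evaluate, Evaluate's earliest start moves from 11 to 0.
New critical path: Join→Aggregate→Dashboard = 6+8+4 = 18 ⇒ 18 hours.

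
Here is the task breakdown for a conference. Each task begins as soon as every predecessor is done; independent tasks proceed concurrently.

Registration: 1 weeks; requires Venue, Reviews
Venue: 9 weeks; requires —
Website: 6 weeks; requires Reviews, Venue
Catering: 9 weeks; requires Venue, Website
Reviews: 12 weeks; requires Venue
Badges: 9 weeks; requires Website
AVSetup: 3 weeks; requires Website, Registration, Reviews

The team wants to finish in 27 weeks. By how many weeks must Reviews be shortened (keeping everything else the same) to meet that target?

Current finish: 36 weeks; target: 27.
Reviews is on every critical path, so each week cut from Reviews cuts the finish by one (this holds down to a finish of 25).
Need 36 − 27 = 9 weeks off Reviews → Reviews becomes 3 weeks, finish becomes 27.

9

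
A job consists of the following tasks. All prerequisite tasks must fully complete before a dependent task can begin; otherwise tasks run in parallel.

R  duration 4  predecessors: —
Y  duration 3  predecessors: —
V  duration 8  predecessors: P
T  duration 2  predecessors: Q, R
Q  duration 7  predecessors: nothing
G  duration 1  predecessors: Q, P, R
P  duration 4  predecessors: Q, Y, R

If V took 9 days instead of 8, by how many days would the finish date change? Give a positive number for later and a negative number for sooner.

Baseline: Q→P→V = 7+4+8 = 19 → 19 days.
V lies on that path, so at 9 days the path becomes 20 days.
The critical path is still Q→P→V; finish is now 20 days.
Change in finish: 20 − 19 = +1 days.

1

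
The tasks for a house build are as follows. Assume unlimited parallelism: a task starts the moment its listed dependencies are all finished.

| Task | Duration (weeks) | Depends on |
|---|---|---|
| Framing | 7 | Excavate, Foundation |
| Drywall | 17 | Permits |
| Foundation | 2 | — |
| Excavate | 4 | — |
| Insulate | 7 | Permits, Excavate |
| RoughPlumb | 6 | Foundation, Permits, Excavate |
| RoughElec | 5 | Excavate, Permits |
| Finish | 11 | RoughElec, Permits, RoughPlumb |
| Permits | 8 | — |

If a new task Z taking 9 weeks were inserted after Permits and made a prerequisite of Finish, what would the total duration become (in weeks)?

Originally the project takes 25 weeks.
With Z inserted, Finish now waits for max(RoughElec, Permits, RoughPlumb, Z).
New critical path: Permits→Z→Finish = 8+9+11 = 28 ⇒ 28 weeks.

28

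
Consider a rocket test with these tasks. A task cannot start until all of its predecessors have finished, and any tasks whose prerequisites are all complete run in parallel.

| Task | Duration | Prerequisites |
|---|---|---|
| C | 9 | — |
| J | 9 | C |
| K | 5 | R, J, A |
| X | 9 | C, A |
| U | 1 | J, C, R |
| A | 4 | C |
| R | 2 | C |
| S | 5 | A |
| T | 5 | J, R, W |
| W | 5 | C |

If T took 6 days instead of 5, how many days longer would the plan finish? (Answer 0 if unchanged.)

The binding path is C→J→T = 9+9+5 = 23; finish at 23 days.
Since T is critical, the +1 change carries straight to that chain (now 24 days).
That remains the longest chain; total 24 days.
Change in finish: 24 − 23 = +1 days.

1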